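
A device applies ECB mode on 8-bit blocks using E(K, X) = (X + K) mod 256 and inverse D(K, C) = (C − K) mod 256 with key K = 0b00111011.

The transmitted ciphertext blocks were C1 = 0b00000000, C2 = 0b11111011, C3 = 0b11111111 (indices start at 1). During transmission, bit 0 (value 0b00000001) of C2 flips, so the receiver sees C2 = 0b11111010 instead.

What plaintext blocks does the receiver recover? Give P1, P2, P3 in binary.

ECB decryption: P_i = D(K, C_i).
Only C2 changed, to 0b11111010. In ECB, a change in C_i affects only P_i. Decrypting the received ciphertext:
P1: D(K, 0b00000000) = 0b11000101.
P2: D(K, 0b11111010) = 0b10111111.
P3: D(K, 0b11111111) = 0b11000100.
Blocks that differ from the original plaintext: P2.

P1 = 0b11000101, P2 = 0b10111111, P3 = 0b11000100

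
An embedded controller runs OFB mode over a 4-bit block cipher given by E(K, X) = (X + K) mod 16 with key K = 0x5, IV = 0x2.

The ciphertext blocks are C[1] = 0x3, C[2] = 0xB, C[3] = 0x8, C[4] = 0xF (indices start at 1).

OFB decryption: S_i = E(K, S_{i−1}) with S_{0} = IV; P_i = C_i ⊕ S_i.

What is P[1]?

P[1]: S = E(K, 0x2) = 0x7; 0x3 ⊕ 0x7 = 0x4.

P[1] = 0x4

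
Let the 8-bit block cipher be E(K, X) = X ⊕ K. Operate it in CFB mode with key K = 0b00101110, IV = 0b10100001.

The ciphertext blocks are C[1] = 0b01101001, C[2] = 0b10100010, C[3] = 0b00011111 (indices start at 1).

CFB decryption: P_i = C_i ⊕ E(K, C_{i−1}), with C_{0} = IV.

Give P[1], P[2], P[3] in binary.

P[1]: E(K, 0b10100001) = 0b10001111; 0b01101001 ⊕ 0b10001111 = 0b11100110.
P[2]: E(K, 0b01101001) = 0b01000111; 0b10100010 ⊕ 0b01000111 = 0b11100101.
P[3]: E(K, 0b10100010) = 0b10001100; 0b00011111 ⊕ 0b10001100 = 0b10010011.

P[1] = 0b11100110, P[2] = 0b11100101, P[3] = 0b10010011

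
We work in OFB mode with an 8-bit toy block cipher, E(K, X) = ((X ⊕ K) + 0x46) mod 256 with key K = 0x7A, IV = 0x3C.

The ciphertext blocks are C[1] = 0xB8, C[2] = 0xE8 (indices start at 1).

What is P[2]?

OFB decryption: S_i = E(K, S_{i−1}) with S_{0} = IV; P_i = C_i ⊕ S_i.
P[1]: S = E(K, 0x3C) = 0x8C; 0xB8 ⊕ 0x8C = 0x34.
P[2]: S = E(K, 0x8C) = 0x3C; 0xE8 ⊕ 0x3C = 0xD4.

P[2] = 0xD4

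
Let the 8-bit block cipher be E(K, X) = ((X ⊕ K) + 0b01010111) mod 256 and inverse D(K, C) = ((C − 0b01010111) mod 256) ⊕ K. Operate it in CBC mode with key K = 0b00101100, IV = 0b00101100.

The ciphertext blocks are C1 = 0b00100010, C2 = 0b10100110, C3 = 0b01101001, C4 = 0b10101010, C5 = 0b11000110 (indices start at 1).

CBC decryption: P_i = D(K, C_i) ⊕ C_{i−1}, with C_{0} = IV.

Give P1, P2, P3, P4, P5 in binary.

P1: D(K, 0b00100010) = 0b11100111; 0b11100111 ⊕ 0b00101100 = 0b11001011.
P2: D(K, 0b10100110) = 0b01100011; 0b01100011 ⊕ 0b00100010 = 0b01000001.
P3: D(K, 0b01101001) = 0b00111110; 0b00111110 ⊕ 0b10100110 = 0b10011000.
P4: D(K, 0b10101010) = 0b01111111; 0b01111111 ⊕ 0b01101001 = 0b00010110.
P5: D(K, 0b11000110) = 0b01000011; 0b01000011 ⊕ 0b10101010 = 0b11101001.

P1 = 0b11001011, P2 = 0b01000001, P3 = 0b10011000, P4 = 0b00010110, P5 = 0b11101001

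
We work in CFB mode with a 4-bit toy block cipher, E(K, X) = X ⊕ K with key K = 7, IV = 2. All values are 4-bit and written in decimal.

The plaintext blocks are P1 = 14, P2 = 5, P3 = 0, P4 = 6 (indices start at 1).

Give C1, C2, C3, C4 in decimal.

CFB encryption: C_i = P_i ⊕ E(K, C_{i−1}), with C_{0} = IV.
C1: E(K, 2) = 5; 14 ⊕ 5 = 11.
C2: E(K, 11) = 12; 5 ⊕ 12 = 9.
C3: E(K, 9) = 14; 0 ⊕ 14 = 14.
C4: E(K, 14) = 9; 6 ⊕ 9 = 15.

C1 = 11, C2 = 9, C3 = 14, C4 = 15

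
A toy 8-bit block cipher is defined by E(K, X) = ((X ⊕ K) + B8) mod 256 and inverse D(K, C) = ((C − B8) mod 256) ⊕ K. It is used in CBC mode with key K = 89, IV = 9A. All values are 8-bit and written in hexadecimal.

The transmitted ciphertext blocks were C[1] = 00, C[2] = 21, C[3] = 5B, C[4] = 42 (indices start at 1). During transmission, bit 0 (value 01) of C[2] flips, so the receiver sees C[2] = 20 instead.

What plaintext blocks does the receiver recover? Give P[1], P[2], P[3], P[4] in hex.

CBC decryption: P_i = D(K, C_i) ⊕ C_{i−1}, with C_{0} = IV.
Only C[2] changed, to 20. In CBC, a change in C_i garbles P_i and flips the same bit in P_{i+1}. Decrypting the received ciphertext:
P[1]: D(K, 00) = C1; C1 ⊕ 9A = 5B.
P[2]: D(K, 20) = E1; E1 ⊕ 00 = E1.
P[3]: D(K, 5B) = 2A; 2A ⊕ 20 = 0A.
P[4]: D(K, 42) = 03; 03 ⊕ 5B = 58.
Blocks that differ from the original plaintext: P[2], P[3].

P[1] = 5B, P[2] = E1, P[3] = 0A, P[4] = 58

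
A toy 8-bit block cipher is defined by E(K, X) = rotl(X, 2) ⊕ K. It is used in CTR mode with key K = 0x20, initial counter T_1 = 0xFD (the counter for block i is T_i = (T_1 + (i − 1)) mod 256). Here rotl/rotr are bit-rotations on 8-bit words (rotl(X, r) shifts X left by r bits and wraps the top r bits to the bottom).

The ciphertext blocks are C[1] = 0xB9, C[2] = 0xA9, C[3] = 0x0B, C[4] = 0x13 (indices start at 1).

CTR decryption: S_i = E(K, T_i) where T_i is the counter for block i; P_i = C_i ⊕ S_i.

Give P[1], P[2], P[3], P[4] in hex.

P[1]: T = 0xFD, S = E(K, T) = 0xD7; 0xB9 ⊕ 0xD7 = 0x6E.
P[2]: T = 0xFE, S = E(K, T) = 0xDB; 0xA9 ⊕ 0xDB = 0x72.
P[3]: T = 0xFF, S = E(K, T) = 0xDF; 0x0B ⊕ 0xDF = 0xD4.
P[4]: T = 0x00, S = E(K, T) = 0x20; 0x13 ⊕ 0x20 = 0x33.

P[1] = 0x6E, P[2] = 0x72, P[3] = 0xD4, P[4] = 0x33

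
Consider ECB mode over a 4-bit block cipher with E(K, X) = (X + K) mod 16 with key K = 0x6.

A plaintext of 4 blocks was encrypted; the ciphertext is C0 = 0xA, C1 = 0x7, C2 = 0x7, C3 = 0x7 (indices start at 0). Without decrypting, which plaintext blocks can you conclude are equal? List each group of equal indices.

ECB encrypts each block independently with the same key, so equal ciphertext blocks imply equal plaintext blocks.
C1 = C2 = C3 = 0x7, so P1 = P2 = P3.

P1 = P2 = P3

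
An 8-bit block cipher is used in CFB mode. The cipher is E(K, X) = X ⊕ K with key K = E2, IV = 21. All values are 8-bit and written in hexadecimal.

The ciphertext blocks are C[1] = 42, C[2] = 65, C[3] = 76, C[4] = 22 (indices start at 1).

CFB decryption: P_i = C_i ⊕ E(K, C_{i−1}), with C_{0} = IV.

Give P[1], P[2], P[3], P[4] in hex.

P[1] = 81, P[2] = C5, P[3] = F1, P[4] = B6

P[1]: E(K, 21) = C3; 42 ⊕ C3 = 81.
P[2]: E(K, 42) = A0; 65 ⊕ A0 = C5.
P[3]: E(K, 65) = 87; 76 ⊕ 87 = F1.
P[4]: E(K, 76) = 94; 22 ⊕ 94 = B6.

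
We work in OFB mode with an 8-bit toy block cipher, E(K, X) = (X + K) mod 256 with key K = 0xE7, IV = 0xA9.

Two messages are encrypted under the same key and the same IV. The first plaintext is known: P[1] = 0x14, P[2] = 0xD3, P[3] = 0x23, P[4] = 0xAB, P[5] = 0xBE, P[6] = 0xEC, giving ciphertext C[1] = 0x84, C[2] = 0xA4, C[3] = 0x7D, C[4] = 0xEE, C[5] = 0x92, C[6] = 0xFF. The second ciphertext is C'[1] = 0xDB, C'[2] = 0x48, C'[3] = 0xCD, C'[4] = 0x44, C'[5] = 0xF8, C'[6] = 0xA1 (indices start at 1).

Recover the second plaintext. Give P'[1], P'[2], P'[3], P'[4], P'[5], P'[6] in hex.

In OFB with a reused IV, both messages share the same keystream S_i, so C_i ⊕ C'_i = P_i ⊕ P'_i and thus P'_i = P_i ⊕ C_i ⊕ C'_i.
P'[1]: 0x14 ⊕ 0x84 ⊕ 0xDB = 0x4B.
P'[2]: 0xD3 ⊕ 0xA4 ⊕ 0x48 = 0x3F.
P'[3]: 0x23 ⊕ 0x7D ⊕ 0xCD = 0x93.
P'[4]: 0xAB ⊕ 0xEE ⊕ 0x44 = 0x01.
P'[5]: 0xBE ⊕ 0x92 ⊕ 0xF8 = 0xD4.
P'[6]: 0xEC ⊕ 0xFF ⊕ 0xA1 = 0xB2.

P'[1] = 0x4B, P'[2] = 0x3F, P'[3] = 0x93, P'[4] = 0x01, P'[5] = 0xD4, P'[6] = 0xB2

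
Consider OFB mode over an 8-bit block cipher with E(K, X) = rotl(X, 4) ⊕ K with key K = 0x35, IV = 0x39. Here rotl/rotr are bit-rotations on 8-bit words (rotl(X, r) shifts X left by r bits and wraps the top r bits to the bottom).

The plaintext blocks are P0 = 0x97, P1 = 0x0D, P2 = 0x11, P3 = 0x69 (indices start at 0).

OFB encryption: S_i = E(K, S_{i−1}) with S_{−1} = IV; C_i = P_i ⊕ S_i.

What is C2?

C0: S = E(K, 0x39) = 0xA6; 0x97 ⊕ 0xA6 = 0x31.
C1: S = E(K, 0xA6) = 0x5F; 0x0D ⊕ 0x5F = 0x52.
C2: S = E(K, 0x5F) = 0xC0; 0x11 ⊕ 0xC0 = 0xD1.

C2 = 0xD1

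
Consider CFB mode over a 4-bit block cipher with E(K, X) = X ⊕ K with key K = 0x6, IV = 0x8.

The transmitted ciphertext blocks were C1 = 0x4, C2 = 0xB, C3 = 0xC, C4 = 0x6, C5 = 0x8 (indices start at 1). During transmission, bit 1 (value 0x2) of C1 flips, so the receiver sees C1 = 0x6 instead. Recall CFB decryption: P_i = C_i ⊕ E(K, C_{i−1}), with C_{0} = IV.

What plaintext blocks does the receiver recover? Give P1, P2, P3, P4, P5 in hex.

Only C1 changed, to 0x6. In CFB, a change in C_i flips the same bit in P_i and garbles P_{i+1}. Decrypting the received ciphertext:
P1: E(K, 0x8) = 0xE; 0x6 ⊕ 0xE = 0x8.
P2: E(K, 0x6) = 0x0; 0xB ⊕ 0x0 = 0xB.
P3: E(K, 0xB) = 0xD; 0xC ⊕ 0xD = 0x1.
P4: E(K, 0xC) = 0xA; 0x6 ⊕ 0xA = 0xC.
P5: E(K, 0x6) = 0x0; 0x8 ⊕ 0x0 = 0x8.
Blocks that differ from the original plaintext: P1, P2.

P1 = 0x8, P2 = 0xB, P3 = 0x1, P4 = 0xC, P5 = 0x8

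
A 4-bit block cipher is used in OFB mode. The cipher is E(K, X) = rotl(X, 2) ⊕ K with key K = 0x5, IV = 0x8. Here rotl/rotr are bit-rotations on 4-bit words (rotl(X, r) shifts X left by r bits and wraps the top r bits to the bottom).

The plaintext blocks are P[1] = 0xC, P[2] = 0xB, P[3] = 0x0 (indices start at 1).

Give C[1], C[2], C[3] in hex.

OFB encryption: S_i = E(K, S_{i−1}) with S_{0} = IV; C_i = P_i ⊕ S_i.
C[1]: S = E(K, 0x8) = 0x7; 0xC ⊕ 0x7 = 0xB.
C[2]: S = E(K, 0x7) = 0x8; 0xB ⊕ 0x8 = 0x3.
C[3]: S = E(K, 0x8) = 0x7; 0x0 ⊕ 0x7 = 0x7.

C[1] = 0xB, C[2] = 0x3, C[3] = 0x7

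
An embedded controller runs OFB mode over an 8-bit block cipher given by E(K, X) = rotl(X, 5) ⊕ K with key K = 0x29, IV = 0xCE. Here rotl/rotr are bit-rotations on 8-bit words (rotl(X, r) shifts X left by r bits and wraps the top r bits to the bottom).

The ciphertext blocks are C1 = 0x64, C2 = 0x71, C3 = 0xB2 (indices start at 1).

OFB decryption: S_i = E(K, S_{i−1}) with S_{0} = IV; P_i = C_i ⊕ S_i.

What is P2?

P2 = 0x46

P1: S = E(K, 0xCE) = 0xF0; 0x64 ⊕ 0xF0 = 0x94.
P2: S = E(K, 0xF0) = 0x37; 0x71 ⊕ 0x37 = 0x46.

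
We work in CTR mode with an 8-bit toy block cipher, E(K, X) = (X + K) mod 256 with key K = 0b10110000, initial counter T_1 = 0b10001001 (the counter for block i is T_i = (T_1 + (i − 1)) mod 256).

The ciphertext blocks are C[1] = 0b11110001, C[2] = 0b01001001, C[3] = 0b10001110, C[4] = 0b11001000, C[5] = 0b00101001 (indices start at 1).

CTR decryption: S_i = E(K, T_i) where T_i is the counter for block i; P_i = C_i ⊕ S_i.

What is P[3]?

P[3]: T = 0b10001011, S = E(K, T) = 0b00111011; 0b10001110 ⊕ 0b00111011 = 0b10110101.

P[3] = 0b10110101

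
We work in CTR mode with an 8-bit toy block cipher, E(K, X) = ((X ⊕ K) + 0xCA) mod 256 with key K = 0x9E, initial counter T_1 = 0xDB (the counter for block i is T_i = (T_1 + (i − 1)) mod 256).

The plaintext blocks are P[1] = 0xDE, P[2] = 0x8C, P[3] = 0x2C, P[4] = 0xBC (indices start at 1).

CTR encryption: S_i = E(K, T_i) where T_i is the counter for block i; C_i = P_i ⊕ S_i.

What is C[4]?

C[1]: T = 0xDB, S = E(K, T) = 0x0F; 0xDE ⊕ 0x0F = 0xD1.
C[2]: T = 0xDC, S = E(K, T) = 0x0C; 0x8C ⊕ 0x0C = 0x80.
C[3]: T = 0xDD, S = E(K, T) = 0x0D; 0x2C ⊕ 0x0D = 0x21.
C[4]: T = 0xDE, S = E(K, T) = 0x0A; 0xBC ⊕ 0x0A = 0xB6.

C[4] = 0xB6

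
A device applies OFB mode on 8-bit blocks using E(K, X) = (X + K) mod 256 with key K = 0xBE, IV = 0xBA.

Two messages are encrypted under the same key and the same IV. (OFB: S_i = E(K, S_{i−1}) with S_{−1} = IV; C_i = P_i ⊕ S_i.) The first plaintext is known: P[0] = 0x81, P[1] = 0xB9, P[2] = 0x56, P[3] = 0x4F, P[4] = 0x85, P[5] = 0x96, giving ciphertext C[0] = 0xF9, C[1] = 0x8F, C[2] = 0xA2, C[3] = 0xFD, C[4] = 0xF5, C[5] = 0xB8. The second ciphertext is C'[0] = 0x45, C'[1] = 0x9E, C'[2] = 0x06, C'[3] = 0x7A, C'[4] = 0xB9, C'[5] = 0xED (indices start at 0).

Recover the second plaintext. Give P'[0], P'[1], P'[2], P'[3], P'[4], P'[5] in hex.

P'[0] = 0x3D, P'[1] = 0xA8, P'[2] = 0xF2, P'[3] = 0xC8, P'[4] = 0xC9, P'[5] = 0xC3

In OFB with a reused IV, both messages share the same keystream S_i, so C_i ⊕ C'_i = P_i ⊕ P'_i and thus P'_i = P_i ⊕ C_i ⊕ C'_i.
P'[0]: 0x81 ⊕ 0xF9 ⊕ 0x45 = 0x3D.
P'[1]: 0xB9 ⊕ 0x8F ⊕ 0x9E = 0xA8.
P'[2]: 0x56 ⊕ 0xA2 ⊕ 0x06 = 0xF2.
P'[3]: 0x4F ⊕ 0xFD ⊕ 0x7A = 0xC8.
P'[4]: 0x85 ⊕ 0xF5 ⊕ 0xB9 = 0xC9.
P'[5]: 0x96 ⊕ 0xB8 ⊕ 0xED = 0xC3.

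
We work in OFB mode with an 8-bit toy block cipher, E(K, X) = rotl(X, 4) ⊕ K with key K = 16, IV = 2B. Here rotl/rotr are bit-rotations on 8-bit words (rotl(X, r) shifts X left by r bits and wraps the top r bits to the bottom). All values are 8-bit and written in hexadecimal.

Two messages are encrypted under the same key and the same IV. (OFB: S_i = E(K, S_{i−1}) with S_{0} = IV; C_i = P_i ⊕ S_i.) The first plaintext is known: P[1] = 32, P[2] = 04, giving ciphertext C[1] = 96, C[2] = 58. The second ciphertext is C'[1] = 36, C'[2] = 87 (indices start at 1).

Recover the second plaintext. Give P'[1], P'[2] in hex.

In OFB with a reused IV, both messages share the same keystream S_i, so C_i ⊕ C'_i = P_i ⊕ P'_i and thus P'_i = P_i ⊕ C_i ⊕ C'_i.
P'[1]: 32 ⊕ 96 ⊕ 36 = 92.
P'[2]: 04 ⊕ 58 ⊕ 87 = DB.

P'[1] = 92, P'[2] = DB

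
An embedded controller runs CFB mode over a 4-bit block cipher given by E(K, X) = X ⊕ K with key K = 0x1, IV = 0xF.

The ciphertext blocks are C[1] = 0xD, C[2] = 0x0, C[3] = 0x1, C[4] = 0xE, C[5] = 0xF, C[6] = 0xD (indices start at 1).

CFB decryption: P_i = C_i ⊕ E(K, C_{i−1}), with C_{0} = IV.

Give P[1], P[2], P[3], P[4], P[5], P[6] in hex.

P[1] = 0x3, P[2] = 0xC, P[3] = 0x0, P[4] = 0xE, P[5] = 0x0, P[6] = 0x3

P[1]: E(K, 0xF) = 0xE; 0xD ⊕ 0xE = 0x3.
P[2]: E(K, 0xD) = 0xC; 0x0 ⊕ 0xC = 0xC.
P[3]: E(K, 0x0) = 0x1; 0x1 ⊕ 0x1 = 0x0.
P[4]: E(K, 0x1) = 0x0; 0xE ⊕ 0x0 = 0xE.
P[5]: E(K, 0xE) = 0xF; 0xF ⊕ 0xF = 0x0.
P[6]: E(K, 0xF) = 0xE; 0xD ⊕ 0xE = 0x3.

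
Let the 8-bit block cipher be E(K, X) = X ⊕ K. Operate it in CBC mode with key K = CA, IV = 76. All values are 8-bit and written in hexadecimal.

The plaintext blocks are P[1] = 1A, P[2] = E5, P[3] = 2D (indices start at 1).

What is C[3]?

C[3] = 6E

CBC encryption: C_i = E(K, P_i ⊕ C_{i−1}), with C_{0} = IV.
C[1]: P[1] ⊕ 76 = 6C; E(K, 6C) = A6.
C[2]: P[2] ⊕ A6 = 43; E(K, 43) = 89.
C[3]: P[3] ⊕ 89 = A4; E(K, A4) = 6E.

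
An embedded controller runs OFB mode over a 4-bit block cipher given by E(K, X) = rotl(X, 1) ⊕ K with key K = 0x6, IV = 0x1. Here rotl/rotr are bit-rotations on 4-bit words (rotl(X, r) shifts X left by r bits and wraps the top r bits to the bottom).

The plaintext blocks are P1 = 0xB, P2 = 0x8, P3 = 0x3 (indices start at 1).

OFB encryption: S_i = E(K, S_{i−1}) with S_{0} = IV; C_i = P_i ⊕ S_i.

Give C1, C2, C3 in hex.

C1: S = E(K, 0x1) = 0x4; 0xB ⊕ 0x4 = 0xF.
C2: S = E(K, 0x4) = 0xE; 0x8 ⊕ 0xE = 0x6.
C3: S = E(K, 0xE) = 0xB; 0x3 ⊕ 0xB = 0x8.

C1 = 0xF, C2 = 0x6, C3 = 0x8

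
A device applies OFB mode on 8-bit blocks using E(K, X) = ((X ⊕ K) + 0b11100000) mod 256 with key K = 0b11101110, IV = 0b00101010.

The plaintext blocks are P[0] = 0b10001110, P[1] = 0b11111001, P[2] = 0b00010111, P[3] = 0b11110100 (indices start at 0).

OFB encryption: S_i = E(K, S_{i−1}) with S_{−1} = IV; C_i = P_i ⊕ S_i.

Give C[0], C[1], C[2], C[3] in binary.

C[0] = 0b00101010, C[1] = 0b11010011, C[2] = 0b10110011, C[3] = 0b11011110

C[0]: S = E(K, 0b00101010) = 0b10100100; 0b10001110 ⊕ 0b10100100 = 0b00101010.
C[1]: S = E(K, 0b10100100) = 0b00101010; 0b11111001 ⊕ 0b00101010 = 0b11010011.
C[2]: S = E(K, 0b00101010) = 0b10100100; 0b00010111 ⊕ 0b10100100 = 0b10110011.
C[3]: S = E(K, 0b10100100) = 0b00101010; 0b11110100 ⊕ 0b00101010 = 0b11011110.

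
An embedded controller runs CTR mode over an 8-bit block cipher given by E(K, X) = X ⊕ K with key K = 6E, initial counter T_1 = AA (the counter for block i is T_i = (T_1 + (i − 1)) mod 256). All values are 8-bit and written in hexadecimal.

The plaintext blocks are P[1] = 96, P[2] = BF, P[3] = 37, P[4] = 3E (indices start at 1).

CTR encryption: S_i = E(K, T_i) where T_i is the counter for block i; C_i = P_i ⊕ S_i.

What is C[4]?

C[1]: T = AA, S = E(K, T) = C4; 96 ⊕ C4 = 52.
C[2]: T = AB, S = E(K, T) = C5; BF ⊕ C5 = 7A.
C[3]: T = AC, S = E(K, T) = C2; 37 ⊕ C2 = F5.
C[4]: T = AD, S = E(K, T) = C3; 3E ⊕ C3 = FD.

C[4] = FD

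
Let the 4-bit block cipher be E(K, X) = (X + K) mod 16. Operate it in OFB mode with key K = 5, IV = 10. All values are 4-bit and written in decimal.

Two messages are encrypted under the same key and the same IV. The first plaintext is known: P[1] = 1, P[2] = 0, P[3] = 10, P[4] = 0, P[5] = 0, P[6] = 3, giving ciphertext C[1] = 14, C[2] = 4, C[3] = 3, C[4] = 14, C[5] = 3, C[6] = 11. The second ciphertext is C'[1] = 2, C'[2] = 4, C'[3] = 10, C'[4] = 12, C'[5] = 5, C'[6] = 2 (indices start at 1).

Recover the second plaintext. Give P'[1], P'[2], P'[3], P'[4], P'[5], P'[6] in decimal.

P'[1] = 13, P'[2] = 0, P'[3] = 3, P'[4] = 2, P'[5] = 6, P'[6] = 10

In OFB with a reused IV, both messages share the same keystream S_i, so C_i ⊕ C'_i = P_i ⊕ P'_i and thus P'_i = P_i ⊕ C_i ⊕ C'_i.
P'[1]: 1 ⊕ 14 ⊕ 2 = 13.
P'[2]: 0 ⊕ 4 ⊕ 4 = 0.
P'[3]: 10 ⊕ 3 ⊕ 10 = 3.
P'[4]: 0 ⊕ 14 ⊕ 12 = 2.
P'[5]: 0 ⊕ 3 ⊕ 5 = 6.
P'[6]: 3 ⊕ 11 ⊕ 2 = 10.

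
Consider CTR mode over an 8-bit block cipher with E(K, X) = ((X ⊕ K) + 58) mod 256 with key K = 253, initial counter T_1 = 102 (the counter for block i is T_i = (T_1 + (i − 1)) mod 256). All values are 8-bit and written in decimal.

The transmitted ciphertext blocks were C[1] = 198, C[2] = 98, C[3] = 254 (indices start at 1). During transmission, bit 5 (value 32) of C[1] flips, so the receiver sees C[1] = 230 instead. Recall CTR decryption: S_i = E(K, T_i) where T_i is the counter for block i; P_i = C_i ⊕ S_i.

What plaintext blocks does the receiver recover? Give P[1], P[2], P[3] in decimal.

P[1] = 51, P[2] = 182, P[3] = 49

Only C[1] changed, to 230. In CTR, a change in C_i flips the same bit in P_i only; the keystream is unaffected. Decrypting the received ciphertext:
P[1]: T = 102, S = E(K, T) = 213; 230 ⊕ 213 = 51.
P[2]: T = 103, S = E(K, T) = 212; 98 ⊕ 212 = 182.
P[3]: T = 104, S = E(K, T) = 207; 254 ⊕ 207 = 49.
Blocks that differ from the original plaintext: P[1].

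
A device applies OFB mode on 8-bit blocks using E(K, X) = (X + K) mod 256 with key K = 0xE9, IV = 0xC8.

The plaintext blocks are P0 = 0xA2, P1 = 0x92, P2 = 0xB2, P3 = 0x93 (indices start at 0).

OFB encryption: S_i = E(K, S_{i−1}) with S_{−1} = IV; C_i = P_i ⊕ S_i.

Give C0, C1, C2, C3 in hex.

C0: S = E(K, 0xC8) = 0xB1; 0xA2 ⊕ 0xB1 = 0x13.
C1: S = E(K, 0xB1) = 0x9A; 0x92 ⊕ 0x9A = 0x08.
C2: S = E(K, 0x9A) = 0x83; 0xB2 ⊕ 0x83 = 0x31.
C3: S = E(K, 0x83) = 0x6C; 0x93 ⊕ 0x6C = 0xFF.

C0 = 0x13, C1 = 0x08, C2 = 0x31, C3 = 0xFF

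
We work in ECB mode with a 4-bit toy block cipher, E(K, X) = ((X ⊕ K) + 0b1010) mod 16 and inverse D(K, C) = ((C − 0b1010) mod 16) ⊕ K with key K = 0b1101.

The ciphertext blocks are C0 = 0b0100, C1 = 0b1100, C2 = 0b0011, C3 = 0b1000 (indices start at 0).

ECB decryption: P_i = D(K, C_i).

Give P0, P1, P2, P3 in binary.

P0: D(K, 0b0100) = 0b0111.
P1: D(K, 0b1100) = 0b1111.
P2: D(K, 0b0011) = 0b0100.
P3: D(K, 0b1000) = 0b0011.

P0 = 0b0111, P1 = 0b1111, P2 = 0b0100, P3 = 0b0011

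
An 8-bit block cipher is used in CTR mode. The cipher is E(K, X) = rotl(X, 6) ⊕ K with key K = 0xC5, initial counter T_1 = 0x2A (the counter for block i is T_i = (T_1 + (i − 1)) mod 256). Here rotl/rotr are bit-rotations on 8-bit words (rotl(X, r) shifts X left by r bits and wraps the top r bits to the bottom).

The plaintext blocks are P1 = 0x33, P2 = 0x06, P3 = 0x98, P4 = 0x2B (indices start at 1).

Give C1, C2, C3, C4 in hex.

CTR encryption: S_i = E(K, T_i) where T_i is the counter for block i; C_i = P_i ⊕ S_i.
C1: T = 0x2A, S = E(K, T) = 0x4F; 0x33 ⊕ 0x4F = 0x7C.
C2: T = 0x2B, S = E(K, T) = 0x0F; 0x06 ⊕ 0x0F = 0x09.
C3: T = 0x2C, S = E(K, T) = 0xCE; 0x98 ⊕ 0xCE = 0x56.
C4: T = 0x2D, S = E(K, T) = 0x8E; 0x2B ⊕ 0x8E = 0xA5.

C1 = 0x7C, C2 = 0x09, C3 = 0x56, C4 = 0xA5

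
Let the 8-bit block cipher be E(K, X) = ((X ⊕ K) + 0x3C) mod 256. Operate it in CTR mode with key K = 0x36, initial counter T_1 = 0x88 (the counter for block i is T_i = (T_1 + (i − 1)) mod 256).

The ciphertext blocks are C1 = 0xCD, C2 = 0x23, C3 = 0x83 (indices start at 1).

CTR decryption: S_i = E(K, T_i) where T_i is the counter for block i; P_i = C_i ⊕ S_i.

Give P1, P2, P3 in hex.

P1: T = 0x88, S = E(K, T) = 0xFA; 0xCD ⊕ 0xFA = 0x37.
P2: T = 0x89, S = E(K, T) = 0xFB; 0x23 ⊕ 0xFB = 0xD8.
P3: T = 0x8A, S = E(K, T) = 0xF8; 0x83 ⊕ 0xF8 = 0x7B.

P1 = 0x37, P2 = 0xD8, P3 = 0x7B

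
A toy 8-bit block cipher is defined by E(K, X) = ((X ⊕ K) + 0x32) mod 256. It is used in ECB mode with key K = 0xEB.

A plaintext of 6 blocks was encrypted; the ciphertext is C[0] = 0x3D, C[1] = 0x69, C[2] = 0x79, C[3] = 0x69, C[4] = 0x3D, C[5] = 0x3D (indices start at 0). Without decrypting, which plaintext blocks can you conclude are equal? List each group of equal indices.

ECB encrypts each block independently with the same key, so equal ciphertext blocks imply equal plaintext blocks.
C[0] = C[4] = C[5] = 0x3D, so P[0] = P[4] = P[5].
C[1] = C[3] = 0x69, so P[1] = P[3].

P[0] = P[4] = P[5]; P[1] = P[3]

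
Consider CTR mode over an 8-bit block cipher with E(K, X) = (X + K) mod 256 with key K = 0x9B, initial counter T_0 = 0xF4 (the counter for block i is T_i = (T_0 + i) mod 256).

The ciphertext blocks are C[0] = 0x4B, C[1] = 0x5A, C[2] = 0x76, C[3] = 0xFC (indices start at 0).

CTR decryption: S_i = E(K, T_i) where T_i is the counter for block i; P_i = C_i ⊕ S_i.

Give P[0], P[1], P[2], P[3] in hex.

P[0] = 0xC4, P[1] = 0xCA, P[2] = 0xE7, P[3] = 0x6E

P[0]: T = 0xF4, S = E(K, T) = 0x8F; 0x4B ⊕ 0x8F = 0xC4.
P[1]: T = 0xF5, S = E(K, T) = 0x90; 0x5A ⊕ 0x90 = 0xCA.
P[2]: T = 0xF6, S = E(K, T) = 0x91; 0x76 ⊕ 0x91 = 0xE7.
P[3]: T = 0xF7, S = E(K, T) = 0x92; 0xFC ⊕ 0x92 = 0x6E.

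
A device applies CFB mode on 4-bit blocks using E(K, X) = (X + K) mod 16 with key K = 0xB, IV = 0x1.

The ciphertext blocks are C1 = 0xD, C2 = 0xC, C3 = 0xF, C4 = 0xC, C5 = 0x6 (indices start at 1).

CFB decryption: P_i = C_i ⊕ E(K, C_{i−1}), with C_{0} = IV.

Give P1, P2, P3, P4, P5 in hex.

P1 = 0x1, P2 = 0x4, P3 = 0x8, P4 = 0x6, P5 = 0x1

P1: E(K, 0x1) = 0xC; 0xD ⊕ 0xC = 0x1.
P2: E(K, 0xD) = 0x8; 0xC ⊕ 0x8 = 0x4.
P3: E(K, 0xC) = 0x7; 0xF ⊕ 0x7 = 0x8.
P4: E(K, 0xF) = 0xA; 0xC ⊕ 0xA = 0x6.
P5: E(K, 0xC) = 0x7; 0x6 ⊕ 0x7 = 0x1.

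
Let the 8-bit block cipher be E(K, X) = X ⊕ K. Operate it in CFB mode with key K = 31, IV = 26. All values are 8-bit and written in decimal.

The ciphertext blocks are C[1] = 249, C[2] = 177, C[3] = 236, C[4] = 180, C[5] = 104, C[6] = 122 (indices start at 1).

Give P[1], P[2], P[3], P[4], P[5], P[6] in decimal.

CFB decryption: P_i = C_i ⊕ E(K, C_{i−1}), with C_{0} = IV.
P[1]: E(K, 26) = 5; 249 ⊕ 5 = 252.
P[2]: E(K, 249) = 230; 177 ⊕ 230 = 87.
P[3]: E(K, 177) = 174; 236 ⊕ 174 = 66.
P[4]: E(K, 236) = 243; 180 ⊕ 243 = 71.
P[5]: E(K, 180) = 171; 104 ⊕ 171 = 195.
P[6]: E(K, 104) = 119; 122 ⊕ 119 = 13.

P[1] = 252, P[2] = 87, P[3] = 66, P[4] = 71, P[5] = 195, P[6] = 13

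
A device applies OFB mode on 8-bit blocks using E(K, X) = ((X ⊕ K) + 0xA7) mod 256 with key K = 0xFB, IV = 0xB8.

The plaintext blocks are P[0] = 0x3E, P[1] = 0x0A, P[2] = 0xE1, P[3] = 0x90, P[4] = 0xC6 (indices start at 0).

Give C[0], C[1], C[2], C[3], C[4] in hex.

OFB encryption: S_i = E(K, S_{i−1}) with S_{−1} = IV; C_i = P_i ⊕ S_i.
C[0]: S = E(K, 0xB8) = 0xEA; 0x3E ⊕ 0xEA = 0xD4.
C[1]: S = E(K, 0xEA) = 0xB8; 0x0A ⊕ 0xB8 = 0xB2.
C[2]: S = E(K, 0xB8) = 0xEA; 0xE1 ⊕ 0xEA = 0x0B.
C[3]: S = E(K, 0xEA) = 0xB8; 0x90 ⊕ 0xB8 = 0x28.
C[4]: S = E(K, 0xB8) = 0xEA; 0xC6 ⊕ 0xEA = 0x2C.

C[0] = 0xD4, C[1] = 0xB2, C[2] = 0x0B, C[3] = 0x28, C[4] = 0x2C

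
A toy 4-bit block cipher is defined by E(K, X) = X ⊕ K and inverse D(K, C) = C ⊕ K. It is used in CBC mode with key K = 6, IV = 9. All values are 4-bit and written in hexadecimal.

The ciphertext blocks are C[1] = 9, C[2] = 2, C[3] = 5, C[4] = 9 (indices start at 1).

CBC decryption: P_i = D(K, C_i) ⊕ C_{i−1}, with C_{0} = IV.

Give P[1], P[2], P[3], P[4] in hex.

P[1]: D(K, 9) = F; F ⊕ 9 = 6.
P[2]: D(K, 2) = 4; 4 ⊕ 9 = D.
P[3]: D(K, 5) = 3; 3 ⊕ 2 = 1.
P[4]: D(K, 9) = F; F ⊕ 5 = A.

P[1] = 6, P[2] = D, P[3] = 1, P[4] = A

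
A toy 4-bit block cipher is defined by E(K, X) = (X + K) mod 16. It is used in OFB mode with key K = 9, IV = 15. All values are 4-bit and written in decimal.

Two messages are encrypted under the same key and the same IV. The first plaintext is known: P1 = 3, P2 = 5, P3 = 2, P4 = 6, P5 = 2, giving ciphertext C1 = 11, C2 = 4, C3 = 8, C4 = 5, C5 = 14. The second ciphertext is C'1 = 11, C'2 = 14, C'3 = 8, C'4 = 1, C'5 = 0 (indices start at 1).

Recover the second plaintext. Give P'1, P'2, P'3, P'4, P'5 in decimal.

P'1 = 3, P'2 = 15, P'3 = 2, P'4 = 2, P'5 = 12

In OFB with a reused IV, both messages share the same keystream S_i, so C_i ⊕ C'_i = P_i ⊕ P'_i and thus P'_i = P_i ⊕ C_i ⊕ C'_i.
P'1: 3 ⊕ 11 ⊕ 11 = 3.
P'2: 5 ⊕ 4 ⊕ 14 = 15.
P'3: 2 ⊕ 8 ⊕ 8 = 2.
P'4: 6 ⊕ 5 ⊕ 1 = 2.
P'5: 2 ⊕ 14 ⊕ 0 = 12.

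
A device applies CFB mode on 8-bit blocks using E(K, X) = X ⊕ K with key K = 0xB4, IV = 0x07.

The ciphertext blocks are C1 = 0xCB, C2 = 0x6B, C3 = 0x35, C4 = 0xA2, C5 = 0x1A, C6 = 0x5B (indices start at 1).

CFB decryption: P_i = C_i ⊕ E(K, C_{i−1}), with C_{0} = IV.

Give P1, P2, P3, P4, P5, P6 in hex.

P1: E(K, 0x07) = 0xB3; 0xCB ⊕ 0xB3 = 0x78.
P2: E(K, 0xCB) = 0x7F; 0x6B ⊕ 0x7F = 0x14.
P3: E(K, 0x6B) = 0xDF; 0x35 ⊕ 0xDF = 0xEA.
P4: E(K, 0x35) = 0x81; 0xA2 ⊕ 0x81 = 0x23.
P5: E(K, 0xA2) = 0x16; 0x1A ⊕ 0x16 = 0x0C.
P6: E(K, 0x1A) = 0xAE; 0x5B ⊕ 0xAE = 0xF5.

P1 = 0x78, P2 = 0x14, P3 = 0xEA, P4 = 0x23, P5 = 0x0C, P6 = 0xF5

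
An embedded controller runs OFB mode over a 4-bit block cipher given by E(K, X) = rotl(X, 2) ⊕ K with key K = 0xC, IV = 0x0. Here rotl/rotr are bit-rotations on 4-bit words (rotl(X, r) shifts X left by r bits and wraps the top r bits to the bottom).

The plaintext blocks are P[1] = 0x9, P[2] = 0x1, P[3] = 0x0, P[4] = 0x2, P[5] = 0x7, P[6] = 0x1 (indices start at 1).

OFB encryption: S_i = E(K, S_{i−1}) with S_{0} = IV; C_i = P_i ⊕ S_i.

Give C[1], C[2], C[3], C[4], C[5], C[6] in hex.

C[1]: S = E(K, 0x0) = 0xC; 0x9 ⊕ 0xC = 0x5.
C[2]: S = E(K, 0xC) = 0xF; 0x1 ⊕ 0xF = 0xE.
C[3]: S = E(K, 0xF) = 0x3; 0x0 ⊕ 0x3 = 0x3.
C[4]: S = E(K, 0x3) = 0x0; 0x2 ⊕ 0x0 = 0x2.
C[5]: S = E(K, 0x0) = 0xC; 0x7 ⊕ 0xC = 0xB.
C[6]: S = E(K, 0xC) = 0xF; 0x1 ⊕ 0xF = 0xE.

C[1] = 0x5, C[2] = 0xE, C[3] = 0x3, C[4] = 0x2, C[5] = 0xB, C[6] = 0xE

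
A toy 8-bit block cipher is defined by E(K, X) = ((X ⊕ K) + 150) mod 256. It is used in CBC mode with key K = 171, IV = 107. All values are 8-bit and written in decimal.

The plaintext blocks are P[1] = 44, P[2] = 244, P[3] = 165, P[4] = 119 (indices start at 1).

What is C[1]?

C[1] = 130

CBC encryption: C_i = E(K, P_i ⊕ C_{i−1}), with C_{0} = IV.
C[1]: P[1] ⊕ 107 = 71; E(K, 71) = 130.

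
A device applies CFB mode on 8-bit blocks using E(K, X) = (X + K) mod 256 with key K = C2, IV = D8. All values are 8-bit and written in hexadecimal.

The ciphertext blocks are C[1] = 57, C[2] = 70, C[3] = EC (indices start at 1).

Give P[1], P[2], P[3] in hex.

CFB decryption: P_i = C_i ⊕ E(K, C_{i−1}), with C_{0} = IV.
P[1]: E(K, D8) = 9A; 57 ⊕ 9A = CD.
P[2]: E(K, 57) = 19; 70 ⊕ 19 = 69.
P[3]: E(K, 70) = 32; EC ⊕ 32 = DE.

P[1] = CD, P[2] = 69, P[3] = DE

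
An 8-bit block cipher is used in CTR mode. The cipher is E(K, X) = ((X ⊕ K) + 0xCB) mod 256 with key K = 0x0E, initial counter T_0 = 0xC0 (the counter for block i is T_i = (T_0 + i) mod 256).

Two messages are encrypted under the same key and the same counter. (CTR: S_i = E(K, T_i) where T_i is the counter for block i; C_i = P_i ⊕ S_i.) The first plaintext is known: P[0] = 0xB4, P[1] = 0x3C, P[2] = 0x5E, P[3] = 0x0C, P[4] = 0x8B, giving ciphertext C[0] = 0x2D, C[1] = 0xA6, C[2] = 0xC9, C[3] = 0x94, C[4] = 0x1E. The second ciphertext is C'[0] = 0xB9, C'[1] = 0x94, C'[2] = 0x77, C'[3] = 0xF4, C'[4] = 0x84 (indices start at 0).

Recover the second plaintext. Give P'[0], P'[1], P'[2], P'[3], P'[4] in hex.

P'[0] = 0x20, P'[1] = 0x0E, P'[2] = 0xE0, P'[3] = 0x6C, P'[4] = 0x11

In CTR with a reused counter, both messages share the same keystream S_i, so C_i ⊕ C'_i = P_i ⊕ P'_i and thus P'_i = P_i ⊕ C_i ⊕ C'_i.
P'[0]: 0xB4 ⊕ 0x2D ⊕ 0xB9 = 0x20.
P'[1]: 0x3C ⊕ 0xA6 ⊕ 0x94 = 0x0E.
P'[2]: 0x5E ⊕ 0xC9 ⊕ 0x77 = 0xE0.
P'[3]: 0x0C ⊕ 0x94 ⊕ 0xF4 = 0x6C.
P'[4]: 0x8B ⊕ 0x1E ⊕ 0x84 = 0x11.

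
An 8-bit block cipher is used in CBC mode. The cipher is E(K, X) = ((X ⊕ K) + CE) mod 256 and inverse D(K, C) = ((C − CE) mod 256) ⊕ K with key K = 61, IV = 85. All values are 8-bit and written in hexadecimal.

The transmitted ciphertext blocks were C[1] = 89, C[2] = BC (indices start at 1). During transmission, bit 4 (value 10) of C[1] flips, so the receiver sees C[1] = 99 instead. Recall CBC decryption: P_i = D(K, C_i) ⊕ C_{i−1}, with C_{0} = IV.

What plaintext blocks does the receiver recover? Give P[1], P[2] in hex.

Only C[1] changed, to 99. In CBC, a change in C_i garbles P_i and flips the same bit in P_{i+1}. Decrypting the received ciphertext:
P[1]: D(K, 99) = AA; AA ⊕ 85 = 2F.
P[2]: D(K, BC) = 8F; 8F ⊕ 99 = 16.
Blocks that differ from the original plaintext: P[1], P[2].

P[1] = 2F, P[2] = 16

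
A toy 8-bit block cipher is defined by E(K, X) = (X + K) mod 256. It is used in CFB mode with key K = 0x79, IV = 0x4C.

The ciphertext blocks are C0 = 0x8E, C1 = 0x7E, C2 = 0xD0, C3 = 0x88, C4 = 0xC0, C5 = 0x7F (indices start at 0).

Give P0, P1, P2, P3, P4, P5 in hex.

P0 = 0x4B, P1 = 0x79, P2 = 0x27, P3 = 0xC1, P4 = 0xC1, P5 = 0x46

CFB decryption: P_i = C_i ⊕ E(K, C_{i−1}), with C_{−1} = IV.
P0: E(K, 0x4C) = 0xC5; 0x8E ⊕ 0xC5 = 0x4B.
P1: E(K, 0x8E) = 0x07; 0x7E ⊕ 0x07 = 0x79.
P2: E(K, 0x7E) = 0xF7; 0xD0 ⊕ 0xF7 = 0x27.
P3: E(K, 0xD0) = 0x49; 0x88 ⊕ 0x49 = 0xC1.
P4: E(K, 0x88) = 0x01; 0xC0 ⊕ 0x01 = 0xC1.
P5: E(K, 0xC0) = 0x39; 0x7F ⊕ 0x39 = 0x46.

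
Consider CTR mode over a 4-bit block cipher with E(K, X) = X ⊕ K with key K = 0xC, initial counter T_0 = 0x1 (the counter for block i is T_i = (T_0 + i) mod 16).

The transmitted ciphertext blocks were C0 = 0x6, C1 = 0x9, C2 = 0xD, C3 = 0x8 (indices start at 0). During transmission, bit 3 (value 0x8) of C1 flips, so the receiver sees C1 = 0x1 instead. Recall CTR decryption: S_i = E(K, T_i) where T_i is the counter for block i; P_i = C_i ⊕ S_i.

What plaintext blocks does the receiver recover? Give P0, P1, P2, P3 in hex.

P0 = 0xB, P1 = 0xF, P2 = 0x2, P3 = 0x0

Only C1 changed, to 0x1. In CTR, a change in C_i flips the same bit in P_i only; the keystream is unaffected. Decrypting the received ciphertext:
P0: T = 0x1, S = E(K, T) = 0xD; 0x6 ⊕ 0xD = 0xB.
P1: T = 0x2, S = E(K, T) = 0xE; 0x1 ⊕ 0xE = 0xF.
P2: T = 0x3, S = E(K, T) = 0xF; 0xD ⊕ 0xF = 0x2.
P3: T = 0x4, S = E(K, T) = 0x8; 0x8 ⊕ 0x8 = 0x0.
Blocks that differ from the original plaintext: P1.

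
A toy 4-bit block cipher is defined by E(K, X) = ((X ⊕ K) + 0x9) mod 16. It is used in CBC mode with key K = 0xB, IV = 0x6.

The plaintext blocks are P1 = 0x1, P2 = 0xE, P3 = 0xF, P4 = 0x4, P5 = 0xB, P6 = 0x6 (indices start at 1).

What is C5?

C5 = 0xB

CBC encryption: C_i = E(K, P_i ⊕ C_{i−1}), with C_{0} = IV.
C1: P1 ⊕ 0x6 = 0x7; E(K, 0x7) = 0x5.
C2: P2 ⊕ 0x5 = 0xB; E(K, 0xB) = 0x9.
C3: P3 ⊕ 0x9 = 0x6; E(K, 0x6) = 0x6.
C4: P4 ⊕ 0x6 = 0x2; E(K, 0x2) = 0x2.
C5: P5 ⊕ 0x2 = 0x9; E(K, 0x9) = 0xB.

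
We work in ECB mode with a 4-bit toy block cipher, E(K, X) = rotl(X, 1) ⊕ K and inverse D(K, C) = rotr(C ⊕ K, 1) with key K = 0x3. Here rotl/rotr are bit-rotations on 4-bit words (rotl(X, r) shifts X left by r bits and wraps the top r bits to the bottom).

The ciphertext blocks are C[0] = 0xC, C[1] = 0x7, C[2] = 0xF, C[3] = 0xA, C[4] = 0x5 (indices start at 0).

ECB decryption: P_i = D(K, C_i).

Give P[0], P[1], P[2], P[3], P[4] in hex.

P[0] = 0xF, P[1] = 0x2, P[2] = 0x6, P[3] = 0xC, P[4] = 0x3

P[0]: D(K, 0xC) = 0xF.
P[1]: D(K, 0x7) = 0x2.
P[2]: D(K, 0xF) = 0x6.
P[3]: D(K, 0xA) = 0xC.
P[4]: D(K, 0x5) = 0x3.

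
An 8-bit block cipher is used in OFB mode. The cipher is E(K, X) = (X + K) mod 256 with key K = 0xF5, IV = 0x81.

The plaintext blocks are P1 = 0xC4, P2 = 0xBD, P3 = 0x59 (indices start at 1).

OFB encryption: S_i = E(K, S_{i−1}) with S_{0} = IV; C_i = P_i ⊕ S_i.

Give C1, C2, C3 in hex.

C1: S = E(K, 0x81) = 0x76; 0xC4 ⊕ 0x76 = 0xB2.
C2: S = E(K, 0x76) = 0x6B; 0xBD ⊕ 0x6B = 0xD6.
C3: S = E(K, 0x6B) = 0x60; 0x59 ⊕ 0x60 = 0x39.

C1 = 0xB2, C2 = 0xD6, C3 = 0x39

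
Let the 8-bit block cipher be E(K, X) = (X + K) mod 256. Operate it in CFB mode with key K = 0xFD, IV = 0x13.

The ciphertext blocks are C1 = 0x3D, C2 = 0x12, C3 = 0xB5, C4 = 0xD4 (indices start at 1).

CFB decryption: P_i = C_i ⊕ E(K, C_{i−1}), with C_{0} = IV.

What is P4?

P4 = 0x66

P4: E(K, 0xB5) = 0xB2; 0xD4 ⊕ 0xB2 = 0x66.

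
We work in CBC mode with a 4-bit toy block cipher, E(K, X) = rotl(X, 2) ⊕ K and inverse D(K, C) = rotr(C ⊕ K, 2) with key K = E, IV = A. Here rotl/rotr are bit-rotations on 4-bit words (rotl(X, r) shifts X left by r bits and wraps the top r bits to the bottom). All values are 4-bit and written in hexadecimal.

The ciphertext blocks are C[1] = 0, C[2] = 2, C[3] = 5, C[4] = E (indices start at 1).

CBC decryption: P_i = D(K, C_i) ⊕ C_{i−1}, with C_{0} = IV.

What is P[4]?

P[4] = 5

P[4]: D(K, E) = 0; 0 ⊕ 5 = 5.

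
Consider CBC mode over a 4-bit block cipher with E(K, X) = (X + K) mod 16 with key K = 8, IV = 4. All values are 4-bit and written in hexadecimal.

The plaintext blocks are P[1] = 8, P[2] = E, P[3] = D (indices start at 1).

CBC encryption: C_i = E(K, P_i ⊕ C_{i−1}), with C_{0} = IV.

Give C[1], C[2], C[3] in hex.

C[1] = 4, C[2] = 2, C[3] = 7

C[1]: P[1] ⊕ 4 = C; E(K, C) = 4.
C[2]: P[2] ⊕ 4 = A; E(K, A) = 2.
C[3]: P[3] ⊕ 2 = F; E(K, F) = 7.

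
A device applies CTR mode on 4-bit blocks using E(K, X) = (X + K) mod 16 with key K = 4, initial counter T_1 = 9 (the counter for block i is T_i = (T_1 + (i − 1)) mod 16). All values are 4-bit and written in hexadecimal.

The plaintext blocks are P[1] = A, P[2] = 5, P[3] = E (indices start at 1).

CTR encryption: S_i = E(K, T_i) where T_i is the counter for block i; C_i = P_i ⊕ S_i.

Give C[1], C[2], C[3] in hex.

C[1]: T = 9, S = E(K, T) = D; A ⊕ D = 7.
C[2]: T = A, S = E(K, T) = E; 5 ⊕ E = B.
C[3]: T = B, S = E(K, T) = F; E ⊕ F = 1.

C[1] = 7, C[2] = B, C[3] = 1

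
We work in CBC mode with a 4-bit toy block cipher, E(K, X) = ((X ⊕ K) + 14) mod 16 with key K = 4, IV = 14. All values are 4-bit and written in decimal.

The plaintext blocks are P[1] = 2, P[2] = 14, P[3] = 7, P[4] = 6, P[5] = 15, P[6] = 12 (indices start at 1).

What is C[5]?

C[5] = 6

CBC encryption: C_i = E(K, P_i ⊕ C_{i−1}), with C_{0} = IV.
C[1]: P[1] ⊕ 14 = 12; E(K, 12) = 6.
C[2]: P[2] ⊕ 6 = 8; E(K, 8) = 10.
C[3]: P[3] ⊕ 10 = 13; E(K, 13) = 7.
C[4]: P[4] ⊕ 7 = 1; E(K, 1) = 3.
C[5]: P[5] ⊕ 3 = 12; E(K, 12) = 6.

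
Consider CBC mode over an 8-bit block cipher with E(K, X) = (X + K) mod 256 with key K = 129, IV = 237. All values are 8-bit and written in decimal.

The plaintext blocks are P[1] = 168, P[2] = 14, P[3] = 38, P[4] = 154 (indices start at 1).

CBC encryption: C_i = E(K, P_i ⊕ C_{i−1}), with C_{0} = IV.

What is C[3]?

C[1]: P[1] ⊕ 237 = 69; E(K, 69) = 198.
C[2]: P[2] ⊕ 198 = 200; E(K, 200) = 73.
C[3]: P[3] ⊕ 73 = 111; E(K, 111) = 240.

C[3] = 240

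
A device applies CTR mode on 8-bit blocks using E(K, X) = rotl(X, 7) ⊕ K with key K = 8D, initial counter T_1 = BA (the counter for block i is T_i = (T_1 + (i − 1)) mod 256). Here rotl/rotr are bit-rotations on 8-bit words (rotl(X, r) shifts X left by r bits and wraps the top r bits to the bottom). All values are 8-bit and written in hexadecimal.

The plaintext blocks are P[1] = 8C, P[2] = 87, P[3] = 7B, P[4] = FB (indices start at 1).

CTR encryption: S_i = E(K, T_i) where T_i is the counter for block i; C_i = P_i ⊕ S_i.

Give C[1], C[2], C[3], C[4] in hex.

C[1]: T = BA, S = E(K, T) = D0; 8C ⊕ D0 = 5C.
C[2]: T = BB, S = E(K, T) = 50; 87 ⊕ 50 = D7.
C[3]: T = BC, S = E(K, T) = D3; 7B ⊕ D3 = A8.
C[4]: T = BD, S = E(K, T) = 53; FB ⊕ 53 = A8.

C[1] = 5C, C[2] = D7, C[3] = A8, C[4] = A8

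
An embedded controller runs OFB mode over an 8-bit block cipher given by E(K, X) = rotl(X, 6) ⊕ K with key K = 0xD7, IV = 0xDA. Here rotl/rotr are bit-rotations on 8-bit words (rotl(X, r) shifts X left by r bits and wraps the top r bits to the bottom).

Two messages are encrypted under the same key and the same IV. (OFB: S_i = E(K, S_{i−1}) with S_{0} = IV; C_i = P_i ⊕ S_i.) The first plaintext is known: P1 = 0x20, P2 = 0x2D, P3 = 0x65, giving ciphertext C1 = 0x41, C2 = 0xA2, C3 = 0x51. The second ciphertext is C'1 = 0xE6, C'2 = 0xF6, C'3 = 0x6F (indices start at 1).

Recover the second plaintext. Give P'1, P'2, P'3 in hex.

P'1 = 0x87, P'2 = 0x79, P'3 = 0x5B

In OFB with a reused IV, both messages share the same keystream S_i, so C_i ⊕ C'_i = P_i ⊕ P'_i and thus P'_i = P_i ⊕ C_i ⊕ C'_i.
P'1: 0x20 ⊕ 0x41 ⊕ 0xE6 = 0x87.
P'2: 0x2D ⊕ 0xA2 ⊕ 0xF6 = 0x79.
P'3: 0x65 ⊕ 0x51 ⊕ 0x6F = 0x5B.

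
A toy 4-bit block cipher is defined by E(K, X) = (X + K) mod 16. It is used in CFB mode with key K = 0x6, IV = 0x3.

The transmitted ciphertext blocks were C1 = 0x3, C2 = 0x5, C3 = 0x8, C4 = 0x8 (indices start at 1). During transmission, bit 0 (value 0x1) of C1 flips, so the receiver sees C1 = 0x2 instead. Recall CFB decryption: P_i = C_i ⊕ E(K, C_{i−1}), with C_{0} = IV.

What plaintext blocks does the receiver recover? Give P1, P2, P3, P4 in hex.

Only C1 changed, to 0x2. In CFB, a change in C_i flips the same bit in P_i and garbles P_{i+1}. Decrypting the received ciphertext:
P1: E(K, 0x3) = 0x9; 0x2 ⊕ 0x9 = 0xB.
P2: E(K, 0x2) = 0x8; 0x5 ⊕ 0x8 = 0xD.
P3: E(K, 0x5) = 0xB; 0x8 ⊕ 0xB = 0x3.
P4: E(K, 0x8) = 0xE; 0x8 ⊕ 0xE = 0x6.
Blocks that differ from the original plaintext: P1, P2.

P1 = 0xB, P2 = 0xD, P3 = 0x3, P4 = 0x6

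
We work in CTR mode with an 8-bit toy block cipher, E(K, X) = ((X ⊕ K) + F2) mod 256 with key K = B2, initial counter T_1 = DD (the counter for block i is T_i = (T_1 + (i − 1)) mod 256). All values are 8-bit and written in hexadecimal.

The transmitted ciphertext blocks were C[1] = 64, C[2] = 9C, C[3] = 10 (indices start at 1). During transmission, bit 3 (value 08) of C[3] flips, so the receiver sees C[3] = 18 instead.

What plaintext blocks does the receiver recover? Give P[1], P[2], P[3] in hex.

P[1] = 05, P[2] = C2, P[3] = 47

CTR decryption: S_i = E(K, T_i) where T_i is the counter for block i; P_i = C_i ⊕ S_i.
Only C[3] changed, to 18. In CTR, a change in C_i flips the same bit in P_i only; the keystream is unaffected. Decrypting the received ciphertext:
P[1]: T = DD, S = E(K, T) = 61; 64 ⊕ 61 = 05.
P[2]: T = DE, S = E(K, T) = 5E; 9C ⊕ 5E = C2.
P[3]: T = DF, S = E(K, T) = 5F; 18 ⊕ 5F = 47.
Blocks that differ from the original plaintext: P[3].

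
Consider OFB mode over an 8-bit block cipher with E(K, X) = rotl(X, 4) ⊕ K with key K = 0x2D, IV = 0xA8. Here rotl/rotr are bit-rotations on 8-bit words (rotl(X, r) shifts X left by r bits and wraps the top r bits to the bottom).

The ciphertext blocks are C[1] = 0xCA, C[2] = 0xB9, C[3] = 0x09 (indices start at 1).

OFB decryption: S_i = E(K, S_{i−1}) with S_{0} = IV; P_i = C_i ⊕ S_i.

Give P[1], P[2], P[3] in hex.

P[1]: S = E(K, 0xA8) = 0xA7; 0xCA ⊕ 0xA7 = 0x6D.
P[2]: S = E(K, 0xA7) = 0x57; 0xB9 ⊕ 0x57 = 0xEE.
P[3]: S = E(K, 0x57) = 0x58; 0x09 ⊕ 0x58 = 0x51.

P[1] = 0x6D, P[2] = 0xEE, P[3] = 0x51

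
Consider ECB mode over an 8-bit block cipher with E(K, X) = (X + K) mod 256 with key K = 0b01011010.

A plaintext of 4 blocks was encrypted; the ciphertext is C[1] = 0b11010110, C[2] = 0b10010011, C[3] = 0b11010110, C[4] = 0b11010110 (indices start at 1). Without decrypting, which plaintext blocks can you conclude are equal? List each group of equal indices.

P[1] = P[3] = P[4]

ECB encrypts each block independently with the same key, so equal ciphertext blocks imply equal plaintext blocks.
C[1] = C[3] = C[4] = 0b11010110, so P[1] = P[3] = P[4].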